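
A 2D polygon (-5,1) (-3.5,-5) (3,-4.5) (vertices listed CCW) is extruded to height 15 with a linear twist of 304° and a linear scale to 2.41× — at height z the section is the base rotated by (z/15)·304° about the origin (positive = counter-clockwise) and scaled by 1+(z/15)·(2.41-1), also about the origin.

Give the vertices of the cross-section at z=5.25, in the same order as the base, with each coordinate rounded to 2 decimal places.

Cross-section at z=5.25: (0.68,-7.59) (8.64,-2.91) (5.18,6.20)

t = z/height = 5.25/15 = 0.35
s = 1 + (scale-1)·z/height = 1 + (2.41-1)·5.25/15 = 1.493500
θ = twist·z/height = 304°·5.25/15 = 106.4000° = 1.857030 rad
cos θ = -0.282341, sin θ = 0.959314 (intermediates below are computed at full precision and shown rounded to 5 d.p.)
v1: (-5,1) → rotate → (0.45239,-5.07891) → ×s → (0.67565,-7.58535) → (0.68,-7.59)
v2: (-3.5,-5) → rotate → (5.78476,-1.94589) → ×s → (8.63955,-2.90619) → (8.64,-2.91)
v3: (3,-4.5) → rotate → (3.46989,4.14848) → ×s → (5.18228,6.19575) → (5.18,6.20)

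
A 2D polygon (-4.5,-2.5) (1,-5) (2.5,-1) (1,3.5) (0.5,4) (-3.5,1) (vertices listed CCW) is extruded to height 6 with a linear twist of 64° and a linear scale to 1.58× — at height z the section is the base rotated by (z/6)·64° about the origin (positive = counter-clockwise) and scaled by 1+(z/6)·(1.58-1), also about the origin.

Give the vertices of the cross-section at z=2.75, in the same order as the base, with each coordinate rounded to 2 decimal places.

t = z/height = 2.75/6 = 0.458333
s = 1 + (scale-1)·z/height = 1 + (1.58-1)·2.75/6 = 1.265833
θ = twist·z/height = 64°·2.75/6 = 29.3333° = 0.511963 rad
cos θ = 0.871784, sin θ = 0.489890 (intermediates below are computed at full precision and shown rounded to 5 d.p.)
v1: (-4.5,-2.5) → rotate → (-2.69831,-4.38396) → ×s → (-3.41561,-5.54937) → (-3.42,-5.55)
v2: (1,-5) → rotate → (3.32123,-3.86903) → ×s → (4.20413,-4.89755) → (4.20,-4.90)
v3: (2.5,-1) → rotate → (2.66935,0.35294) → ×s → (3.37895,0.44676) → (3.38,0.45)
v4: (1,3.5) → rotate → (-0.84283,3.54114) → ×s → (-1.06688,4.48249) → (-1.07,4.48)
v5: (0.5,4) → rotate → (-1.52367,3.73208) → ×s → (-1.92871,4.72419) → (-1.93,4.72)
v6: (-3.5,1) → rotate → (-3.54114,-0.84283) → ×s → (-4.48249,-1.06688) → (-4.48,-1.07)

Cross-section at z=2.75: (-3.42,-5.55) (4.20,-4.90) (3.38,0.45) (-1.07,4.48) (-1.93,4.72) (-4.48,-1.07)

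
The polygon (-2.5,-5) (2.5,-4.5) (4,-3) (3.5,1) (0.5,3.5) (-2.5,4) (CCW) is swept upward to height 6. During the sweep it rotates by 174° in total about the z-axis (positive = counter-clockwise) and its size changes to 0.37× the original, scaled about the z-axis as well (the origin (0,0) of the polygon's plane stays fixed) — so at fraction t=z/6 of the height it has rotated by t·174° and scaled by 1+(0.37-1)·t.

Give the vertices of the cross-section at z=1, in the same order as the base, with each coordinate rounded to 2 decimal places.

Cross-section at z=1: (0.21,-5.00) (3.91,-2.44) (4.43,-0.61) (2.31,2.30) (-1.13,2.96) (-3.69,2.05)

t = z/height = 1/6 = 0.166667
s = 1 + (scale-1)·z/height = 1 + (0.37-1)·1/6 = 0.895000
θ = twist·z/height = 174°·1/6 = 29.0000° = 0.506145 rad
cos θ = 0.874620, sin θ = 0.484810 (intermediates below are computed at full precision and shown rounded to 5 d.p.)
v1: (-2.5,-5) → rotate → (0.23750,-5.58512) → ×s → (0.21256,-4.99868) → (0.21,-5.00)
v2: (2.5,-4.5) → rotate → (4.36819,-2.72376) → ×s → (3.90953,-2.43777) → (3.91,-2.44)
v3: (4,-3) → rotate → (4.95291,-0.68462) → ×s → (4.43285,-0.61274) → (4.43,-0.61)
v4: (3.5,1) → rotate → (2.57636,2.57145) → ×s → (2.30584,2.30145) → (2.31,2.30)
v5: (0.5,3.5) → rotate → (-1.25952,3.30357) → ×s → (-1.12727,2.95670) → (-1.13,2.96)
v6: (-2.5,4) → rotate → (-4.12579,2.28645) → ×s → (-3.69258,2.04638) → (-3.69,2.05)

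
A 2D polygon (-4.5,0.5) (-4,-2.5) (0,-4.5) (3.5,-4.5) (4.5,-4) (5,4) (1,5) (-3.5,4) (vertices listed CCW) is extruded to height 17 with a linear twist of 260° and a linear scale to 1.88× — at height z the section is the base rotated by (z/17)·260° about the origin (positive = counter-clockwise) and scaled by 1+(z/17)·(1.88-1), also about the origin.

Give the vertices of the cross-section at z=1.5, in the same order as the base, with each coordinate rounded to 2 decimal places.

t = z/height = 1.5/17 = 0.0882353
s = 1 + (scale-1)·z/height = 1 + (1.88-1)·1.5/17 = 1.077647
θ = twist·z/height = 260°·1.5/17 = 22.9412° = 0.400399 rad
cos θ = 0.920906, sin θ = 0.389786 (intermediates below are computed at full precision and shown rounded to 5 d.p.)
v1: (-4.5,0.5) → rotate → (-4.33897,-1.29358) → ×s → (-4.67588,-1.39403) → (-4.68,-1.39)
v2: (-4,-2.5) → rotate → (-2.70916,-3.86141) → ×s → (-2.91952,-4.16123) → (-2.92,-4.16)
v3: (0,-4.5) → rotate → (1.75404,-4.14407) → ×s → (1.89023,-4.46585) → (1.89,-4.47)
v4: (3.5,-4.5) → rotate → (4.97721,-2.77982) → ×s → (5.36367,-2.99567) → (5.36,-3.00)
v5: (4.5,-4) → rotate → (5.70322,-1.92959) → ×s → (6.14606,-2.07941) → (6.15,-2.08)
v6: (5,4) → rotate → (3.04538,5.63255) → ×s → (3.28185,6.06990) → (3.28,6.07)
v7: (1,5) → rotate → (-1.02802,4.99431) → ×s → (-1.10785,5.38211) → (-1.11,5.38)
v8: (-3.5,4) → rotate → (-4.78231,2.31937) → ×s → (-5.15365,2.49946) → (-5.15,2.50)

Cross-section at z=1.5: (-4.68,-1.39) (-2.92,-4.16) (1.89,-4.47) (5.36,-3.00) (6.15,-2.08) (3.28,6.07) (-1.11,5.38) (-5.15,2.50)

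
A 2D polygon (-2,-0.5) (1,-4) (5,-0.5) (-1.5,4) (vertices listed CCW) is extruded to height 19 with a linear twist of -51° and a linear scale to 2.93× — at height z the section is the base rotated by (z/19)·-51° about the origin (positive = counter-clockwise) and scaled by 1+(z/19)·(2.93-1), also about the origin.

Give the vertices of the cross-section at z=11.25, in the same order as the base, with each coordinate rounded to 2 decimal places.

Cross-section at z=11.25: (-4.24,1.23) (-2.46,-8.49) (8.72,-6.31) (1.53,9.02)

t = z/height = 11.25/19 = 0.592105
s = 1 + (scale-1)·z/height = 1 + (2.93-1)·11.25/19 = 2.142763
θ = twist·z/height = -51°·11.25/19 = -30.1974° = -0.527044 rad
cos θ = 0.864298, sin θ = -0.502980 (intermediates below are computed at full precision and shown rounded to 5 d.p.)
v1: (-2,-0.5) → rotate → (-1.98009,0.57381) → ×s → (-4.24286,1.22954) → (-4.24,1.23)
v2: (1,-4) → rotate → (-1.14762,-3.96017) → ×s → (-2.45908,-8.48571) → (-2.46,-8.49)
v3: (5,-0.5) → rotate → (4.07000,-2.94705) → ×s → (8.72104,-6.31483) → (8.72,-6.31)
v4: (-1.5,4) → rotate → (0.71547,4.21166) → ×s → (1.53309,9.02459) → (1.53,9.02)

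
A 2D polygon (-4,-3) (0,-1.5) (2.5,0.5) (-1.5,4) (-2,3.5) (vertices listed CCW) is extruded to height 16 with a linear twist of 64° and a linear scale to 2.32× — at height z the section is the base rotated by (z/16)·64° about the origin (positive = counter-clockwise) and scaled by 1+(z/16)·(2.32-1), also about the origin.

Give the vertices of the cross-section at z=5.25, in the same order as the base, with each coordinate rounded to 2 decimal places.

Cross-section at z=5.25: (-3.81,-6.07) (0.77,-2.01) (3.09,1.95) (-4.06,4.58) (-4.47,3.66)

t = z/height = 5.25/16 = 0.328125
s = 1 + (scale-1)·z/height = 1 + (2.32-1)·5.25/16 = 1.433125
θ = twist·z/height = 64°·5.25/16 = 21.0000° = 0.366519 rad
cos θ = 0.933580, sin θ = 0.358368 (intermediates below are computed at full precision and shown rounded to 5 d.p.)
v1: (-4,-3) → rotate → (-2.65922,-4.23421) → ×s → (-3.81099,-6.06816) → (-3.81,-6.07)
v2: (0,-1.5) → rotate → (0.53755,-1.40037) → ×s → (0.77038,-2.00691) → (0.77,-2.01)
v3: (2.5,0.5) → rotate → (2.15477,1.36271) → ×s → (3.08805,1.95293) → (3.09,1.95)
v4: (-1.5,4) → rotate → (-2.83384,3.19677) → ×s → (-4.06125,4.58137) → (-4.06,4.58)
v5: (-2,3.5) → rotate → (-3.12145,2.55080) → ×s → (-4.47343,3.65561) → (-4.47,3.66)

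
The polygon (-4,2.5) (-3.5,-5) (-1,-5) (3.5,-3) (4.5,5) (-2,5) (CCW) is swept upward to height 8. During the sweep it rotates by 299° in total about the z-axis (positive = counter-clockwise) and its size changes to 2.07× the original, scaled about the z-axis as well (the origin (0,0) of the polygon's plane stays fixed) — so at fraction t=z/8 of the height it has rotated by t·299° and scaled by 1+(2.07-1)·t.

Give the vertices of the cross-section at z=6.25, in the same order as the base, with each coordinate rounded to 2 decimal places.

Cross-section at z=6.25: (8.05,3.19) (-3.57,10.62) (-6.30,6.93) (-8.25,-1.90) (2.48,-12.10) (9.57,-2.49)

t = z/height = 6.25/8 = 0.78125
s = 1 + (scale-1)·z/height = 1 + (2.07-1)·6.25/8 = 1.835938
θ = twist·z/height = 299°·6.25/8 = 233.5938° = 4.076980 rad
cos θ = -0.593507, sin θ = -0.804829 (intermediates below are computed at full precision and shown rounded to 5 d.p.)
v1: (-4,2.5) → rotate → (4.38610,1.73555) → ×s → (8.05260,3.18636) → (8.05,3.19)
v2: (-3.5,-5) → rotate → (-1.94687,5.78444) → ×s → (-3.57434,10.61986) → (-3.57,10.62)
v3: (-1,-5) → rotate → (-3.43064,3.77236) → ×s → (-6.29844,6.92582) → (-6.30,6.93)
v4: (3.5,-3) → rotate → (-4.49176,-1.03638) → ×s → (-8.24659,-1.90273) → (-8.25,-1.90)
v5: (4.5,5) → rotate → (1.35337,-6.58926) → ×s → (2.48469,-12.09748) → (2.48,-12.10)
v6: (-2,5) → rotate → (5.21116,-1.35788) → ×s → (9.56736,-2.49297) → (9.57,-2.49)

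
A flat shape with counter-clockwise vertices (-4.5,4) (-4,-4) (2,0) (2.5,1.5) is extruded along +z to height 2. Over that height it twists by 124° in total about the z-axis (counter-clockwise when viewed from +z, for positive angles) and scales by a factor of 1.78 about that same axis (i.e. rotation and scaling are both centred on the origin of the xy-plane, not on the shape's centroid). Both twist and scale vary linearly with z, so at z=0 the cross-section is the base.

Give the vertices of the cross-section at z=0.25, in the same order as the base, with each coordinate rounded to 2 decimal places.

t = z/height = 0.25/2 = 0.125
s = 1 + (scale-1)·z/height = 1 + (1.78-1)·0.25/2 = 1.097500
θ = twist·z/height = 124°·0.25/2 = 15.5000° = 0.270526 rad
cos θ = 0.963630, sin θ = 0.267238 (intermediates below are computed at full precision and shown rounded to 5 d.p.)
v1: (-4.5,4) → rotate → (-5.40529,2.65195) → ×s → (-5.93231,2.91051) → (-5.93,2.91)
v2: (-4,-4) → rotate → (-2.78557,-4.92348) → ×s → (-3.05716,-5.40351) → (-3.06,-5.40)
v3: (2,0) → rotate → (1.92726,0.53448) → ×s → (2.11517,0.58659) → (2.12,0.59)
v4: (2.5,1.5) → rotate → (2.00822,2.11354) → ×s → (2.20402,2.31961) → (2.20,2.32)

Cross-section at z=0.25: (-5.93,2.91) (-3.06,-5.40) (2.12,0.59) (2.20,2.32)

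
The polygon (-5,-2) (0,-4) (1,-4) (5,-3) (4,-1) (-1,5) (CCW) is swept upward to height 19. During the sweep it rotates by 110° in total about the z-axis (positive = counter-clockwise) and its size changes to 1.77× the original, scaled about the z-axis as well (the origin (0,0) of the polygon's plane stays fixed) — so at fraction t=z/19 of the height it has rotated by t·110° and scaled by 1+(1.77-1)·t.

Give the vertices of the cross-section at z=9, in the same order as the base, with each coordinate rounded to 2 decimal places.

Cross-section at z=9: (-2.04,-7.06) (4.31,-3.35) (5.15,-2.28) (7.42,2.87) (4.43,3.47) (-6.22,3.11)

t = z/height = 9/19 = 0.473684
s = 1 + (scale-1)·z/height = 1 + (1.77-1)·9/19 = 1.364737
θ = twist·z/height = 110°·9/19 = 52.1053° = 0.909408 rad
cos θ = 0.614213, sin θ = 0.789141 (intermediates below are computed at full precision and shown rounded to 5 d.p.)
v1: (-5,-2) → rotate → (-1.49278,-5.17413) → ×s → (-2.03726,-7.06132) → (-2.04,-7.06)
v2: (0,-4) → rotate → (3.15656,-2.45685) → ×s → (4.30788,-3.35295) → (4.31,-3.35)
v3: (1,-4) → rotate → (3.77077,-1.66771) → ×s → (5.14612,-2.27599) → (5.15,-2.28)
v4: (5,-3) → rotate → (5.43849,2.10306) → ×s → (7.42210,2.87013) → (7.42,2.87)
v5: (4,-1) → rotate → (3.24599,2.54235) → ×s → (4.42992,3.46964) → (4.43,3.47)
v6: (-1,5) → rotate → (-4.55992,2.28192) → ×s → (-6.22308,3.11422) → (-6.22,3.11)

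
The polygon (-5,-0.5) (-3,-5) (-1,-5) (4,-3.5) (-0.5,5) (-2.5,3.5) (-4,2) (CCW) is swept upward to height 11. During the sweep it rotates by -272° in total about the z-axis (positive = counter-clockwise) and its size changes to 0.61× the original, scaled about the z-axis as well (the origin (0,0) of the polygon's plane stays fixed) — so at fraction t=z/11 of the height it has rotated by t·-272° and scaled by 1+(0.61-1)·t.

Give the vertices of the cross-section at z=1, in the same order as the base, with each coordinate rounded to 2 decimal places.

t = z/height = 1/11 = 0.0909091
s = 1 + (scale-1)·z/height = 1 + (0.61-1)·1/11 = 0.964545
θ = twist·z/height = -272°·1/11 = -24.7273° = -0.431572 rad
cos θ = 0.908309, sin θ = -0.418299 (intermediates below are computed at full precision and shown rounded to 5 d.p.)
v1: (-5,-0.5) → rotate → (-4.75070,1.63734) → ×s → (-4.58226,1.57929) → (-4.58,1.58)
v2: (-3,-5) → rotate → (-4.81642,-3.28665) → ×s → (-4.64566,-3.17012) → (-4.65,-3.17)
v3: (-1,-5) → rotate → (-2.99981,-4.12325) → ×s → (-2.89345,-3.97706) → (-2.89,-3.98)
v4: (4,-3.5) → rotate → (2.16919,-4.85228) → ×s → (2.09228,-4.68024) → (2.09,-4.68)
v5: (-0.5,5) → rotate → (1.63734,4.75070) → ×s → (1.57929,4.58226) → (1.58,4.58)
v6: (-2.5,3.5) → rotate → (-0.80672,4.22483) → ×s → (-0.77812,4.07504) → (-0.78,4.08)
v7: (-4,2) → rotate → (-2.79664,3.48982) → ×s → (-2.69748,3.36609) → (-2.70,3.37)

Cross-section at z=1: (-4.58,1.58) (-4.65,-3.17) (-2.89,-3.98) (2.09,-4.68) (1.58,4.58) (-0.78,4.08) (-2.70,3.37)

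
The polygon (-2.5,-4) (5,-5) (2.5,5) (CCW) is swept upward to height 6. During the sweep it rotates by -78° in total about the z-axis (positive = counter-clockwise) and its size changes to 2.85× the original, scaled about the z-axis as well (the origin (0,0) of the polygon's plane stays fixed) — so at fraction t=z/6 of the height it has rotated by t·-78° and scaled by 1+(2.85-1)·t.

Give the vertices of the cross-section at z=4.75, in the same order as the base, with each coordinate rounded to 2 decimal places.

t = z/height = 4.75/6 = 0.791667
s = 1 + (scale-1)·z/height = 1 + (2.85-1)·4.75/6 = 2.464583
θ = twist·z/height = -78°·4.75/6 = -61.7500° = -1.077741 rad
cos θ = 0.473320, sin θ = -0.880891 (intermediates below are computed at full precision and shown rounded to 5 d.p.)
v1: (-2.5,-4) → rotate → (-4.70686,0.30895) → ×s → (-11.60045,0.76143) → (-11.60,0.76)
v2: (5,-5) → rotate → (-2.03786,-6.77105) → ×s → (-5.02246,-16.68782) → (-5.02,-16.69)
v3: (2.5,5) → rotate → (5.58775,0.16437) → ×s → (13.77148,0.40511) → (13.77,0.41)

Cross-section at z=4.75: (-11.60,0.76) (-5.02,-16.69) (13.77,0.41)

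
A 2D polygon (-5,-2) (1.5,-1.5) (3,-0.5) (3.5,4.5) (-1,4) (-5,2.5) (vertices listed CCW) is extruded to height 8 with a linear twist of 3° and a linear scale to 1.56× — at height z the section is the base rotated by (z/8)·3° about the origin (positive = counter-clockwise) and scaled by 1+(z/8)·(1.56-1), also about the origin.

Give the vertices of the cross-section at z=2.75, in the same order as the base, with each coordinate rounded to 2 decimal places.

t = z/height = 2.75/8 = 0.34375
s = 1 + (scale-1)·z/height = 1 + (1.56-1)·2.75/8 = 1.192500
θ = twist·z/height = 3°·2.75/8 = 1.0313° = 0.017999 rad
cos θ = 0.999838, sin θ = 0.017998 (intermediates below are computed at full precision and shown rounded to 5 d.p.)
v1: (-5,-2) → rotate → (-4.96319,-2.08966) → ×s → (-5.91861,-2.49193) → (-5.92,-2.49)
v2: (1.5,-1.5) → rotate → (1.52675,-1.47276) → ×s → (1.82065,-1.75627) → (1.82,-1.76)
v3: (3,-0.5) → rotate → (3.00851,-0.44593) → ×s → (3.58765,-0.53177) → (3.59,-0.53)
v4: (3.5,4.5) → rotate → (3.41844,4.56226) → ×s → (4.07649,5.44050) → (4.08,5.44)
v5: (-1,4) → rotate → (-1.07183,3.98135) → ×s → (-1.27816,4.74777) → (-1.28,4.75)
v6: (-5,2.5) → rotate → (-5.04418,2.40961) → ×s → (-6.01519,2.87346) → (-6.02,2.87)

Cross-section at z=2.75: (-5.92,-2.49) (1.82,-1.76) (3.59,-0.53) (4.08,5.44) (-1.28,4.75) (-6.02,2.87)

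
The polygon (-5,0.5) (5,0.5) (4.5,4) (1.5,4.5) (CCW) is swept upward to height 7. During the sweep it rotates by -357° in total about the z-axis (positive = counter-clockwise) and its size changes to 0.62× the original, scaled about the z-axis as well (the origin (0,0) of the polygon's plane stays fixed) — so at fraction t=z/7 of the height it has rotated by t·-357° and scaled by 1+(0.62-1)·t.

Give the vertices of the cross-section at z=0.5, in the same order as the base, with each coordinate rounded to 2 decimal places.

Cross-section at z=0.5: (-4.18,2.53) (4.60,-1.66) (5.63,1.63) (3.20,3.32)

t = z/height = 0.5/7 = 0.0714286
s = 1 + (scale-1)·z/height = 1 + (0.62-1)·0.5/7 = 0.972857
θ = twist·z/height = -357°·0.5/7 = -25.5000° = -0.445059 rad
cos θ = 0.902585, sin θ = -0.430511 (intermediates below are computed at full precision and shown rounded to 5 d.p.)
v1: (-5,0.5) → rotate → (-4.29767,2.60385) → ×s → (-4.18102,2.53317) → (-4.18,2.53)
v2: (5,0.5) → rotate → (4.72818,-1.70126) → ×s → (4.59985,-1.65509) → (4.60,-1.66)
v3: (4.5,4) → rotate → (5.78368,1.67304) → ×s → (5.62669,1.62763) → (5.63,1.63)
v4: (1.5,4.5) → rotate → (3.29118,3.41587) → ×s → (3.20185,3.32315) → (3.20,3.32)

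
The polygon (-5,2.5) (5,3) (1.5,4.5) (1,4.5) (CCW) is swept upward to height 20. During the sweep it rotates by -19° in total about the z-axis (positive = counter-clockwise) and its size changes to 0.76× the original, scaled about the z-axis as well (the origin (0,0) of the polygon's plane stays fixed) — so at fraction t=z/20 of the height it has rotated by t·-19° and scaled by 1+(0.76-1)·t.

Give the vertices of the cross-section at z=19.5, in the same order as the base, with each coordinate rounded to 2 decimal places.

t = z/height = 19.5/20 = 0.975
s = 1 + (scale-1)·z/height = 1 + (0.76-1)·19.5/20 = 0.766000
θ = twist·z/height = -19°·19.5/20 = -18.5250° = -0.323322 rad
cos θ = 0.948185, sin θ = -0.317718 (intermediates below are computed at full precision and shown rounded to 5 d.p.)
v1: (-5,2.5) → rotate → (-3.94663,3.95905) → ×s → (-3.02312,3.03264) → (-3.02,3.03)
v2: (5,3) → rotate → (5.69408,1.25596) → ×s → (4.36167,0.96207) → (4.36,0.96)
v3: (1.5,4.5) → rotate → (2.85201,3.79026) → ×s → (2.18464,2.90334) → (2.18,2.90)
v4: (1,4.5) → rotate → (2.37792,3.94911) → ×s → (1.82149,3.02502) → (1.82,3.03)

Cross-section at z=19.5: (-3.02,3.03) (4.36,0.96) (2.18,2.90) (1.82,3.03)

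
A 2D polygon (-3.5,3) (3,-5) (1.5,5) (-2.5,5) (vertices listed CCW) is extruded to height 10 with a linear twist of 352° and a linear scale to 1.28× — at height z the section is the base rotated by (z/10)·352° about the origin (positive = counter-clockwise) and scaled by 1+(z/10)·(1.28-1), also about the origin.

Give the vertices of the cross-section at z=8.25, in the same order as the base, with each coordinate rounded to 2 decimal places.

t = z/height = 8.25/10 = 0.825
s = 1 + (scale-1)·z/height = 1 + (1.28-1)·8.25/10 = 1.231000
θ = twist·z/height = 352°·8.25/10 = 290.4000° = 5.068436 rad
cos θ = 0.348572, sin θ = -0.937282 (intermediates below are computed at full precision and shown rounded to 5 d.p.)
v1: (-3.5,3) → rotate → (1.59184,4.32620) → ×s → (1.95956,5.32556) → (1.96,5.33)
v2: (3,-5) → rotate → (-3.64069,-4.55471) → ×s → (-4.48169,-5.60684) → (-4.48,-5.61)
v3: (1.5,5) → rotate → (5.20927,0.33694) → ×s → (6.41261,0.41477) → (6.41,0.41)
v4: (-2.5,5) → rotate → (3.81498,4.08607) → ×s → (4.69624,5.02995) → (4.70,5.03)

Cross-section at z=8.25: (1.96,5.33) (-4.48,-5.61) (6.41,0.41) (4.70,5.03)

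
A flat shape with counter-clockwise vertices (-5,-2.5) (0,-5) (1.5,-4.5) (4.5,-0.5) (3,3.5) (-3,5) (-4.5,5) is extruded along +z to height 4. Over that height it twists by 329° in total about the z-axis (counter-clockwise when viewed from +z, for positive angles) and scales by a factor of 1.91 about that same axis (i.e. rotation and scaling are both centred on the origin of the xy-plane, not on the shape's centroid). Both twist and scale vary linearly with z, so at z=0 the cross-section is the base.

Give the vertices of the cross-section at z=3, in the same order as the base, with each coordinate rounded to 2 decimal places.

Cross-section at z=3: (-0.54,9.39) (-7.73,3.32) (-7.95,0.67) (-3.76,-6.62) (3.42,-6.96) (9.72,1.32) (10.72,3.64)

t = z/height = 3/4 = 0.75
s = 1 + (scale-1)·z/height = 1 + (1.91-1)·3/4 = 1.682500
θ = twist·z/height = 329°·3/4 = 246.7500° = 4.306600 rad
cos θ = -0.394744, sin θ = -0.918791 (intermediates below are computed at full precision and shown rounded to 5 d.p.)
v1: (-5,-2.5) → rotate → (-0.32326,5.58082) → ×s → (-0.54388,9.38972) → (-0.54,9.39)
v2: (0,-5) → rotate → (-4.59396,1.97372) → ×s → (-7.72933,3.32078) → (-7.73,3.32)
v3: (1.5,-4.5) → rotate → (-4.72668,0.39816) → ×s → (-7.95263,0.66991) → (-7.95,0.67)
v4: (4.5,-0.5) → rotate → (-2.23574,-3.93719) → ×s → (-3.76164,-6.62432) → (-3.76,-6.62)
v5: (3,3.5) → rotate → (2.03154,-4.13798) → ×s → (3.41806,-6.96215) → (3.42,-6.96)
v6: (-3,5) → rotate → (5.77819,0.78265) → ×s → (9.72180,1.31682) → (9.72,1.32)
v7: (-4.5,5) → rotate → (6.37030,2.16084) → ×s → (10.71804,3.63562) → (10.72,3.64)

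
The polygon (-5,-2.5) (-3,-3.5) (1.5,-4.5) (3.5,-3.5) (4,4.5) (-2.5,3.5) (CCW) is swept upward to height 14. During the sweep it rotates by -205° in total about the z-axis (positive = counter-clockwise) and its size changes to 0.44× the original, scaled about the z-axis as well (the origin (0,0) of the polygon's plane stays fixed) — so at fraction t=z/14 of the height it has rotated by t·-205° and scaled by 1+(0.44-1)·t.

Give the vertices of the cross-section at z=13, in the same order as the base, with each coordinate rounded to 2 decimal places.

Cross-section at z=13: (2.58,0.75) (1.72,1.39) (-0.32,2.25) (-1.35,1.95) (-2.28,-1.78) (0.88,-1.87)

t = z/height = 13/14 = 0.928571
s = 1 + (scale-1)·z/height = 1 + (0.44-1)·13/14 = 0.480000
θ = twist·z/height = -205°·13/14 = -190.3571° = -3.322359 rad
cos θ = -0.983706, sin θ = 0.179783 (intermediates below are computed at full precision and shown rounded to 5 d.p.)
v1: (-5,-2.5) → rotate → (5.36799,1.56035) → ×s → (2.57663,0.74897) → (2.58,0.75)
v2: (-3,-3.5) → rotate → (3.58036,2.90362) → ×s → (1.71857,1.39374) → (1.72,1.39)
v3: (1.5,-4.5) → rotate → (-0.66653,4.69635) → ×s → (-0.31994,2.25425) → (-0.32,2.25)
v4: (3.5,-3.5) → rotate → (-2.81373,4.07221) → ×s → (-1.35059,1.95466) → (-1.35,1.95)
v5: (4,4.5) → rotate → (-4.74385,-3.70754) → ×s → (-2.27705,-1.77962) → (-2.28,-1.78)
v6: (-2.5,3.5) → rotate → (1.83002,-3.89243) → ×s → (0.87841,-1.86837) → (0.88,-1.87)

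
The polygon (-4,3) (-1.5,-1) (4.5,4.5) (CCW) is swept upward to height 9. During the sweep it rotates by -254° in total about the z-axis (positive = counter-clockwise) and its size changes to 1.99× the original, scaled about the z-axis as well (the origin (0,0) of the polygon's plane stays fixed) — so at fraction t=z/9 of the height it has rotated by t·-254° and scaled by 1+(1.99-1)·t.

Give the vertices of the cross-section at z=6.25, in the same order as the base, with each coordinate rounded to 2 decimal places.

t = z/height = 6.25/9 = 0.694444
s = 1 + (scale-1)·z/height = 1 + (1.99-1)·6.25/9 = 1.687500
θ = twist·z/height = -254°·6.25/9 = -176.3889° = -3.078567 rad
cos θ = -0.998015, sin θ = -0.062984 (intermediates below are computed at full precision and shown rounded to 5 d.p.)
v1: (-4,3) → rotate → (4.18101,-2.74211) → ×s → (7.05545,-4.62731) → (7.06,-4.63)
v2: (-1.5,-1) → rotate → (1.43404,1.09249) → ×s → (2.41994,1.84358) → (2.42,1.84)
v3: (4.5,4.5) → rotate → (-4.20764,-4.77449) → ×s → (-7.10039,-8.05696) → (-7.10,-8.06)

Cross-section at z=6.25: (7.06,-4.63) (2.42,1.84) (-7.10,-8.06)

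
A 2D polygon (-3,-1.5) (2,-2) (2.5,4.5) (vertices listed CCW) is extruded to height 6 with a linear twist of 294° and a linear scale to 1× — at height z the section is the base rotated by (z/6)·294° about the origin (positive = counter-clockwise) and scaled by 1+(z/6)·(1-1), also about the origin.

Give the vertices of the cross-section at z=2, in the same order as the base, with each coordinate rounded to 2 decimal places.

Cross-section at z=2: (1.90,-2.76) (1.70,2.26) (-4.80,1.85)

t = z/height = 2/6 = 0.333333
s = 1 + (scale-1)·z/height = 1 + (1-1)·2/6 = 1.000000
θ = twist·z/height = 294°·2/6 = 98.0000° = 1.710423 rad
cos θ = -0.139173, sin θ = 0.990268 (intermediates below are computed at full precision and shown rounded to 5 d.p.)
v1: (-3,-1.5) → rotate → (1.90292,-2.76204) → ×s → (1.90292,-2.76204) → (1.90,-2.76)
v2: (2,-2) → rotate → (1.70219,2.25888) → ×s → (1.70219,2.25888) → (1.70,2.26)
v3: (2.5,4.5) → rotate → (-4.80414,1.84939) → ×s → (-4.80414,1.84939) → (-4.80,1.85)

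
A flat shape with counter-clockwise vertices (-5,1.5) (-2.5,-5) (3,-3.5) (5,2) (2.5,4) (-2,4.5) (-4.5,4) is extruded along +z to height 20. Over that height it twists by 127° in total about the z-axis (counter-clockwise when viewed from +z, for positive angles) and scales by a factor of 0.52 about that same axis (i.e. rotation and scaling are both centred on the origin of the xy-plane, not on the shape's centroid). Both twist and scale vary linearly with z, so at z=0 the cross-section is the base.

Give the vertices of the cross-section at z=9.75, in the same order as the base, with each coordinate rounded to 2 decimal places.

t = z/height = 9.75/20 = 0.4875
s = 1 + (scale-1)·z/height = 1 + (0.52-1)·9.75/20 = 0.766000
θ = twist·z/height = 127°·9.75/20 = 61.9125° = 1.080577 rad
cos θ = 0.470819, sin θ = 0.882230 (intermediates below are computed at full precision and shown rounded to 5 d.p.)
v1: (-5,1.5) → rotate → (-3.67744,-3.70492) → ×s → (-2.81692,-2.83797) → (-2.82,-2.84)
v2: (-2.5,-5) → rotate → (3.23410,-4.55967) → ×s → (2.47732,-3.49271) → (2.48,-3.49)
v3: (3,-3.5) → rotate → (4.50026,0.99882) → ×s → (3.44720,0.76510) → (3.45,0.77)
v4: (5,2) → rotate → (0.58964,5.35279) → ×s → (0.45166,4.10023) → (0.45,4.10)
v5: (2.5,4) → rotate → (-2.35187,4.08885) → ×s → (-1.80153,3.13206) → (-1.80,3.13)
v6: (-2,4.5) → rotate → (-4.91167,0.35423) → ×s → (-3.76234,0.27134) → (-3.76,0.27)
v7: (-4.5,4) → rotate → (-5.64761,-2.08676) → ×s → (-4.32607,-1.59845) → (-4.33,-1.60)

Cross-section at z=9.75: (-2.82,-2.84) (2.48,-3.49) (3.45,0.77) (0.45,4.10) (-1.80,3.13) (-3.76,0.27) (-4.33,-1.60)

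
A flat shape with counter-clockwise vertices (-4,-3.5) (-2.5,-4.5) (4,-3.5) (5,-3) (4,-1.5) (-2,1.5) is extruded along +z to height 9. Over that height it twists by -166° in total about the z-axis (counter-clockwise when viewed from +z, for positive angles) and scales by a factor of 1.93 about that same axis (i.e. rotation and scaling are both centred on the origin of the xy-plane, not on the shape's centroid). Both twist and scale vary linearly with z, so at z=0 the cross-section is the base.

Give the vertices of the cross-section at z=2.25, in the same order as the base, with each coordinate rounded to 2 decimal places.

t = z/height = 2.25/9 = 0.25
s = 1 + (scale-1)·z/height = 1 + (1.93-1)·2.25/9 = 1.232500
θ = twist·z/height = -166°·2.25/9 = -41.5000° = -0.724312 rad
cos θ = 0.748956, sin θ = -0.662620 (intermediates below are computed at full precision and shown rounded to 5 d.p.)
v1: (-4,-3.5) → rotate → (-5.31499,0.02914) → ×s → (-6.55073,0.03591) → (-6.55,0.04)
v2: (-2.5,-4.5) → rotate → (-4.85418,-1.71375) → ×s → (-5.98278,-2.11220) → (-5.98,-2.11)
v3: (4,-3.5) → rotate → (0.67665,-5.27183) → ×s → (0.83397,-6.49752) → (0.83,-6.50)
v4: (5,-3) → rotate → (1.75692,-5.55997) → ×s → (2.16540,-6.85266) → (2.17,-6.85)
v5: (4,-1.5) → rotate → (2.00189,-3.77391) → ×s → (2.46733,-4.65135) → (2.47,-4.65)
v6: (-2,1.5) → rotate → (-0.50398,2.44867) → ×s → (-0.62116,3.01799) → (-0.62,3.02)

Cross-section at z=2.25: (-6.55,0.04) (-5.98,-2.11) (0.83,-6.50) (2.17,-6.85) (2.47,-4.65) (-0.62,3.02)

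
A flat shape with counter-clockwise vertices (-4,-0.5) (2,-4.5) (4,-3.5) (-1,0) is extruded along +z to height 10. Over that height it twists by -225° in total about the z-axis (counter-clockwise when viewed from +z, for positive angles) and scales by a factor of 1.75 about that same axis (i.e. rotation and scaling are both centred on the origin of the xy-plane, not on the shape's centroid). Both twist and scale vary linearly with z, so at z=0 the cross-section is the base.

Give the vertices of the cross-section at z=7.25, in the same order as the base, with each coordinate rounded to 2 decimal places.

t = z/height = 7.25/10 = 0.725
s = 1 + (scale-1)·z/height = 1 + (1.75-1)·7.25/10 = 1.543750
θ = twist·z/height = -225°·7.25/10 = -163.1250° = -2.847068 rad
cos θ = -0.956940, sin θ = -0.290285 (intermediates below are computed at full precision and shown rounded to 5 d.p.)
v1: (-4,-0.5) → rotate → (3.68262,1.63961) → ×s → (5.68504,2.53115) → (5.69,2.53)
v2: (2,-4.5) → rotate → (-3.22016,3.72566) → ×s → (-4.97112,5.75149) → (-4.97,5.75)
v3: (4,-3.5) → rotate → (-4.84376,2.18815) → ×s → (-7.47755,3.37796) → (-7.48,3.38)
v4: (-1,0) → rotate → (0.95694,0.29028) → ×s → (1.47728,0.44813) → (1.48,0.45)

Cross-section at z=7.25: (5.69,2.53) (-4.97,5.75) (-7.48,3.38) (1.48,0.45)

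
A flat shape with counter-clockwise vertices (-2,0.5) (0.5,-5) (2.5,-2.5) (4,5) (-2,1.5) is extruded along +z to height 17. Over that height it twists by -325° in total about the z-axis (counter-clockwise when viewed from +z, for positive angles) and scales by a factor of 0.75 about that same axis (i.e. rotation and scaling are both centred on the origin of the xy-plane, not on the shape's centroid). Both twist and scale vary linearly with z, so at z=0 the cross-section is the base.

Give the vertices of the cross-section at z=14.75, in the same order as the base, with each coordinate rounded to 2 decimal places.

t = z/height = 14.75/17 = 0.867647
s = 1 + (scale-1)·z/height = 1 + (0.75-1)·14.75/17 = 0.783088
θ = twist·z/height = -325°·14.75/17 = -281.9853° = -4.921572 rad
cos θ = 0.207661, sin θ = 0.978201 (intermediates below are computed at full precision and shown rounded to 5 d.p.)
v1: (-2,0.5) → rotate → (-0.90442,-1.85257) → ×s → (-0.70824,-1.45073) → (-0.71,-1.45)
v2: (0.5,-5) → rotate → (4.99483,-0.54920) → ×s → (3.91140,-0.43007) → (3.91,-0.43)
v3: (2.5,-2.5) → rotate → (2.96465,1.92635) → ×s → (2.32159,1.50850) → (2.32,1.51)
v4: (4,5) → rotate → (-4.06036,4.95111) → ×s → (-3.17962,3.87715) → (-3.18,3.88)
v5: (-2,1.5) → rotate → (-1.88262,-1.64491) → ×s → (-1.47426,-1.28811) → (-1.47,-1.29)

Cross-section at z=14.75: (-0.71,-1.45) (3.91,-0.43) (2.32,1.51) (-3.18,3.88) (-1.47,-1.29)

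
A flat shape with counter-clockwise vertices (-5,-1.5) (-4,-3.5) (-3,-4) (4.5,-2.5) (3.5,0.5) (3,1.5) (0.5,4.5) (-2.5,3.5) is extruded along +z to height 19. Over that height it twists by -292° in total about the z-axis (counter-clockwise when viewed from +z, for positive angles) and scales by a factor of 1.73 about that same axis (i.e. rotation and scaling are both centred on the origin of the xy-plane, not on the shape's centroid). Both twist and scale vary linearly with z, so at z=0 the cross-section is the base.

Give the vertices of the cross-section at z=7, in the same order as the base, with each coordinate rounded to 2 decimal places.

t = z/height = 7/19 = 0.368421
s = 1 + (scale-1)·z/height = 1 + (1.73-1)·7/19 = 1.268947
θ = twist·z/height = -292°·7/19 = -107.5789° = -1.877607 rad
cos θ = -0.302020, sin θ = -0.953302 (intermediates below are computed at full precision and shown rounded to 5 d.p.)
v1: (-5,-1.5) → rotate → (0.08015,5.21954) → ×s → (0.10170,6.62332) → (0.10,6.62)
v2: (-4,-3.5) → rotate → (-2.12848,4.87028) → ×s → (-2.70093,6.18012) → (-2.70,6.18)
v3: (-3,-4) → rotate → (-2.90715,4.06798) → ×s → (-3.68902,5.16206) → (-3.69,5.16)
v4: (4.5,-2.5) → rotate → (-3.74234,-3.53481) → ×s → (-4.74884,-4.48549) → (-4.75,-4.49)
v5: (3.5,0.5) → rotate → (-0.58042,-3.48757) → ×s → (-0.73652,-4.42554) → (-0.74,-4.43)
v6: (3,1.5) → rotate → (0.52389,-3.31293) → ×s → (0.66479,-4.20394) → (0.66,-4.20)
v7: (0.5,4.5) → rotate → (4.13885,-1.83574) → ×s → (5.25198,-2.32946) → (5.25,-2.33)
v8: (-2.5,3.5) → rotate → (4.09161,1.32619) → ×s → (5.19203,1.68286) → (5.19,1.68)

Cross-section at z=7: (0.10,6.62) (-2.70,6.18) (-3.69,5.16) (-4.75,-4.49) (-0.74,-4.43) (0.66,-4.20) (5.25,-2.33) (5.19,1.68)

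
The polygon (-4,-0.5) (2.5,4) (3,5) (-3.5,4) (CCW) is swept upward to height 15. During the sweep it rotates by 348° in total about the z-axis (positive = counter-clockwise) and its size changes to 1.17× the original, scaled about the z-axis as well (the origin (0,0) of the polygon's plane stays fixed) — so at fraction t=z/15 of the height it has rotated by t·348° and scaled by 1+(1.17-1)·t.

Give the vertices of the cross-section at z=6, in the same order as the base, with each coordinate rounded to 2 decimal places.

Cross-section at z=6: (3.58,-2.39) (-4.81,-1.49) (-5.91,-1.95) (0.04,-5.68)

t = z/height = 6/15 = 0.4
s = 1 + (scale-1)·z/height = 1 + (1.17-1)·6/15 = 1.068000
θ = twist·z/height = 348°·6/15 = 139.2000° = 2.429498 rad
cos θ = -0.756995, sin θ = 0.653421 (intermediates below are computed at full precision and shown rounded to 5 d.p.)
v1: (-4,-0.5) → rotate → (3.35469,-2.23518) → ×s → (3.58281,-2.38718) → (3.58,-2.39)
v2: (2.5,4) → rotate → (-4.50617,-1.39443) → ×s → (-4.81259,-1.48925) → (-4.81,-1.49)
v3: (3,5) → rotate → (-5.53809,-1.82471) → ×s → (-5.91468,-1.94879) → (-5.91,-1.95)
v4: (-3.5,4) → rotate → (0.03580,-5.31495) → ×s → (0.03823,-5.67637) → (0.04,-5.68)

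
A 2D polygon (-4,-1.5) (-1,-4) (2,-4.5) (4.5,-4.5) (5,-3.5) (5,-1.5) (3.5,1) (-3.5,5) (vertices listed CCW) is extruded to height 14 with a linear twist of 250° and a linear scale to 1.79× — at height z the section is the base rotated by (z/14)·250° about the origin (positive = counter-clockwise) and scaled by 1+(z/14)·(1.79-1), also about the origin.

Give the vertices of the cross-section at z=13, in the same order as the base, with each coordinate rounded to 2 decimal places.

Cross-section at z=13: (2.20,7.07) (-4.41,5.62) (-8.29,2.05) (-10.95,-1.37) (-10.11,-3.12) (-7.37,-5.25) (-2.35,-5.85) (10.57,-0.53)

t = z/height = 13/14 = 0.928571
s = 1 + (scale-1)·z/height = 1 + (1.79-1)·13/14 = 1.733571
θ = twist·z/height = 250°·13/14 = 232.1429° = 4.051657 rad
cos θ = -0.613695, sin θ = -0.789543 (intermediates below are computed at full precision and shown rounded to 5 d.p.)
v1: (-4,-1.5) → rotate → (1.27046,4.07872) → ×s → (2.20244,7.07074) → (2.20,7.07)
v2: (-1,-4) → rotate → (-2.54448,3.24432) → ×s → (-4.41104,5.62426) → (-4.41,5.62)
v3: (2,-4.5) → rotate → (-4.78033,1.18254) → ×s → (-8.28705,2.05002) → (-8.29,2.05)
v4: (4.5,-4.5) → rotate → (-6.31457,-0.79132) → ×s → (-10.94676,-1.37181) → (-10.95,-1.37)
v5: (5,-3.5) → rotate → (-5.83188,-1.79978) → ×s → (-10.10997,-3.12006) → (-10.11,-3.12)
v6: (5,-1.5) → rotate → (-4.25279,-3.02717) → ×s → (-7.37251,-5.24782) → (-7.37,-5.25)
v7: (3.5,1) → rotate → (-1.35839,-3.37710) → ×s → (-2.35486,-5.85444) → (-2.35,-5.85)
v8: (-3.5,5) → rotate → (6.09565,-0.30507) → ×s → (10.56724,-0.52886) → (10.57,-0.53)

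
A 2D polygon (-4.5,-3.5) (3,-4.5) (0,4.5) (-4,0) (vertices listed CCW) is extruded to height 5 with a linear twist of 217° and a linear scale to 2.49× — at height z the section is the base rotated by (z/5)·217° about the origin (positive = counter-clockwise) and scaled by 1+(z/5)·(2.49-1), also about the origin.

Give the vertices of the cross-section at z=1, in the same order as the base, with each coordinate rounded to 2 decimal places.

t = z/height = 1/5 = 0.2
s = 1 + (scale-1)·z/height = 1 + (2.49-1)·1/5 = 1.298000
θ = twist·z/height = 217°·1/5 = 43.4000° = 0.757473 rad
cos θ = 0.726575, sin θ = 0.687088 (intermediates below are computed at full precision and shown rounded to 5 d.p.)
v1: (-4.5,-3.5) → rotate → (-0.86478,-5.63491) → ×s → (-1.12248,-7.31411) → (-1.12,-7.31)
v2: (3,-4.5) → rotate → (5.27162,-1.20832) → ×s → (6.84256,-1.56840) → (6.84,-1.57)
v3: (0,4.5) → rotate → (-3.09189,3.26959) → ×s → (-4.01328,4.24392) → (-4.01,4.24)
v4: (-4,0) → rotate → (-2.90630,-2.74835) → ×s → (-3.77238,-3.56736) → (-3.77,-3.57)

Cross-section at z=1: (-1.12,-7.31) (6.84,-1.57) (-4.01,4.24) (-3.77,-3.57)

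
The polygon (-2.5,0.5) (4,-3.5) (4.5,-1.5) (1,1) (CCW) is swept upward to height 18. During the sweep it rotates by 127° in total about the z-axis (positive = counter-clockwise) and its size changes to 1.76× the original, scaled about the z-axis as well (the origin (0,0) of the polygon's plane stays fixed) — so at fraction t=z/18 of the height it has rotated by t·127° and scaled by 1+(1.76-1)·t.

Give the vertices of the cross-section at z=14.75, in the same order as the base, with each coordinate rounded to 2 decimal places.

t = z/height = 14.75/18 = 0.819444
s = 1 + (scale-1)·z/height = 1 + (1.76-1)·14.75/18 = 1.622778
θ = twist·z/height = 127°·14.75/18 = 104.0694° = 1.816354 rad
cos θ = -0.243098, sin θ = 0.970002 (intermediates below are computed at full precision and shown rounded to 5 d.p.)
v1: (-2.5,0.5) → rotate → (0.12274,-2.54655) → ×s → (0.19919,-4.13249) → (0.20,-4.13)
v2: (4,-3.5) → rotate → (2.42262,4.73085) → ×s → (3.93137,7.67712) → (3.93,7.68)
v3: (4.5,-1.5) → rotate → (0.36106,4.72965) → ×s → (0.58592,7.67518) → (0.59,7.68)
v4: (1,1) → rotate → (-1.21310,0.72690) → ×s → (-1.96859,1.17960) → (-1.97,1.18)

Cross-section at z=14.75: (0.20,-4.13) (3.93,7.68) (0.59,7.68) (-1.97,1.18)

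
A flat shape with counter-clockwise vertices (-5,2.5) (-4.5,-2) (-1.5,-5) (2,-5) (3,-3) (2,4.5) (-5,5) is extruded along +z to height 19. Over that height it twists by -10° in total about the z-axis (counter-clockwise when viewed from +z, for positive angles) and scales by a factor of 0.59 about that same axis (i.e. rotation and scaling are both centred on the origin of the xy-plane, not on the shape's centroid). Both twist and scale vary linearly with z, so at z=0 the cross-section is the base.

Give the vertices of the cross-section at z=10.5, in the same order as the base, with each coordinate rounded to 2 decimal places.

Cross-section at z=10.5: (-3.66,2.30) (-3.61,-1.20) (-1.53,-3.74) (1.17,-4.00) (2.09,-2.53) (1.87,3.32) (-3.48,4.22)

t = z/height = 10.5/19 = 0.552632
s = 1 + (scale-1)·z/height = 1 + (0.59-1)·10.5/19 = 0.773421
θ = twist·z/height = -10°·10.5/19 = -5.5263° = -0.096452 rad
cos θ = 0.995352, sin θ = -0.096303 (intermediates below are computed at full precision and shown rounded to 5 d.p.)
v1: (-5,2.5) → rotate → (-4.73600,2.96989) → ×s → (-3.66292,2.29698) → (-3.66,2.30)
v2: (-4.5,-2) → rotate → (-4.67169,-1.55734) → ×s → (-3.61318,-1.20448) → (-3.61,-1.20)
v3: (-1.5,-5) → rotate → (-1.97454,-4.83231) → ×s → (-1.52715,-3.73741) → (-1.53,-3.74)
v4: (2,-5) → rotate → (1.50919,-5.16937) → ×s → (1.16724,-3.99810) → (1.17,-4.00)
v5: (3,-3) → rotate → (2.69715,-3.27496) → ×s → (2.08603,-2.53293) → (2.09,-2.53)
v6: (2,4.5) → rotate → (2.42407,4.28648) → ×s → (1.87482,3.31525) → (1.87,3.32)
v7: (-5,5) → rotate → (-4.49525,5.45827) → ×s → (-3.47672,4.22154) → (-3.48,4.22)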